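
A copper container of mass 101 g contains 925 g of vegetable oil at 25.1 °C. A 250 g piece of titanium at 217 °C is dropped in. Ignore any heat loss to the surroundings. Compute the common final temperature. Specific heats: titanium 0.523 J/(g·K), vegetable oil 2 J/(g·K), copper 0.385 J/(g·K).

Let T be the final temperature. ΣQ_i = 0:
250·0.523·(T − 217) + 925·2·(T − 25.1) + 101·0.385·(T − 25.1) = 0
(130.75 + 1850 + 38.88) T = 130.75·217 + 1850·25.1 + 38.88·25.1
T ≈ 37.52 °C

T_f ≈ 37.5 °C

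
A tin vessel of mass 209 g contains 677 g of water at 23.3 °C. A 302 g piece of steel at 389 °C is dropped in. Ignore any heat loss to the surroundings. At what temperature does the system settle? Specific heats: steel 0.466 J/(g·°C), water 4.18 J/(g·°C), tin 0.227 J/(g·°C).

Conservation of energy gives ΣQ = 0:
302×0.466×(T − 389) + 677×4.18×(T − 23.3) + 209×0.227×(T − 23.3) = 0
140.73(T − 389) + 2829.9(T − 23.3) + 47.44(T − 23.3) = 0
3018 T = 121786
T = 121786/3018 ≈ 40.35 °C

T_f ≈ 40.4 °C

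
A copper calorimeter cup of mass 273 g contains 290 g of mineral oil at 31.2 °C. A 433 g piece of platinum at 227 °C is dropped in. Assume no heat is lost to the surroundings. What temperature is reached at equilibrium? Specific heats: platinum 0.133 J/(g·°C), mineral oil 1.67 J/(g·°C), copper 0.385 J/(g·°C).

T_f ≈ 48.6 °C

Energy conservation, ΣQ = 0:
433*0.133*(T − 227) + 290*1.67*(T − 31.2) + 273*0.385*(T − 31.2) = 0
57.59(T − 227) + 484.3(T − 31.2) + 105.11(T − 31.2) = 0
646.99 T = 31462
T ≈ 48.63 °C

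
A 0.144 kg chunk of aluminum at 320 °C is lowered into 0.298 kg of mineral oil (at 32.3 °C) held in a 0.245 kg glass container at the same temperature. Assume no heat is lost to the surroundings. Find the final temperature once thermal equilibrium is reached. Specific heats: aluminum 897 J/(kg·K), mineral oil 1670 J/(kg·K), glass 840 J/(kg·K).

T_f ≈ 76.9 °C

T_f = Σ m_i c_i T_i / Σ m_i c_i:
T_f = (129.17·320 + 497.66·32.3 + 205.8·32.3) / (129.17 + 497.66 + 205.8)
    = 64056 / 832.63 ≈ 76.93 °C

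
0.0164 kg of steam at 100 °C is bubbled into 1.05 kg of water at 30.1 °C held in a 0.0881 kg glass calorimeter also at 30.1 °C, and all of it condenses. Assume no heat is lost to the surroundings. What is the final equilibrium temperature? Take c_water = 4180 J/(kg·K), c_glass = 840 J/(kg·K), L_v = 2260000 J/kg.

T_f ≈ 39.3 °C

Energy conservation, ΣQ = 0:
latent heat released on condensation: 0.0164·2260000 = 37064
  condensate cools 100→T: 0.0164·4180·(T − 100) = 68.55(T − 100)
  original water: 4389(T − 30.1)
  glass cup: 0.0881·840·(T − 30.1) = 74(T − 30.1)
4531.6 T = 37064 + 6855.2 + 134336 = 178256
T ≈ 39.34 °C (< 100 °C, so full condensation is consistent).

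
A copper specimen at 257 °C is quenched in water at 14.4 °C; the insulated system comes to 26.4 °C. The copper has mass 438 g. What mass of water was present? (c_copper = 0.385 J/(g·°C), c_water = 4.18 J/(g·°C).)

m ≈ 775 g

|Q_copper| = |Q_water|:
438×0.385×(257 − 26.4) = m×4.18×(26.4 − 14.4)
50.16 m = 38886  ⇒  m ≈ 775.2 g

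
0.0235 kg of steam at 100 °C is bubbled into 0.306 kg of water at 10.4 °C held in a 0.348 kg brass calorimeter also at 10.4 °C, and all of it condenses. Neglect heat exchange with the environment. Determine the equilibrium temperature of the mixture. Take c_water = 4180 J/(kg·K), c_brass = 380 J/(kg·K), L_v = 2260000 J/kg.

T_f ≈ 51.4 °C

Setting the total heat transfer to zero:
latent heat released on condensation: 0.0235·2260000 = 53110; condensed water 100 °C→T: 98.23(T − 100); water warms: 0.306·4180·(T − 10.4) = 1279.1(T − 10.4); cup: 132.24(T − 10.4)
1509.5 T = 53110 + 9823 + 14678 = 77611
T ≈ 51.41 °C, under the boiling point, so the assumption holds.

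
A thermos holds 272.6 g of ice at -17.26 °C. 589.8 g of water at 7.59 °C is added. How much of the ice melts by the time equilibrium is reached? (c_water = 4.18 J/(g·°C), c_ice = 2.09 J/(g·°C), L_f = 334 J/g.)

m_melted ≈ 26.6 g

Cooling the water to 0 °C releases 589.8×4.18×7.59 = 18712 J.
Warming the ice to 0 °C takes 272.6×2.09×17.26 = 9833.6 J, leaving 8878.5 J for melting.
Melting all 272.6 g of ice would need 272.6×334 = 91048 J.
That's not enough to melt it all — equilibrium is at 0 °C with ice remaining.
m_melt = 8878.5 / L_f = 26.58 g.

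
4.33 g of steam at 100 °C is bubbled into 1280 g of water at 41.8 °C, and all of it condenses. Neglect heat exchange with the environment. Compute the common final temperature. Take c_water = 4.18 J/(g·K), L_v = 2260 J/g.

T_f ≈ 43.8 °C

Taking heat into each body as positive, Σ m c ΔT = 0:
condense steam: −4.33·2260 = −9785.8
  condensate cools 100→T: 4.33·4.18·(T − 100) = 18.1(T − 100)
  original water: 5350.4(T − 41.8)
5368.5 T = 9785.8 + 1809.9 + 223647 = 235242
T ≈ 43.82 °C — below 100 °C, confirming all the steam condensed.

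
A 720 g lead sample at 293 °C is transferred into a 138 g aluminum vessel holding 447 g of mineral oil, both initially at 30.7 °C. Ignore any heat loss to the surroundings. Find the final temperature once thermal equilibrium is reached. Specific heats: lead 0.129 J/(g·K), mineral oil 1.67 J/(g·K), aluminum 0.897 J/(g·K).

T_f ≈ 56.0 °C

Setting the total heat transfer to zero:
720*0.129*(T − 293) + 447*1.67*(T − 30.7) + 138*0.897*(T − 30.7) = 0
(92.88 + 746.49 + 123.79) T = 92.88*293 + 746.49*30.7 + 123.79*30.7
T ≈ 55.99 °C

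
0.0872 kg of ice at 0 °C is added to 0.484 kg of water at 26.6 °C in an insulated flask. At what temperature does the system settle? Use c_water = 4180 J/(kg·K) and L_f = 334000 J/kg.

T_f ≈ 10.3 °C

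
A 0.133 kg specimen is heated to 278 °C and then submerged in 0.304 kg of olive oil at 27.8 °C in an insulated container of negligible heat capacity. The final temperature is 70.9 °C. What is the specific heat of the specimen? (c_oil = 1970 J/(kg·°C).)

Heat lost by the specimen = heat gained by the oil:
0.133·c·(278 − 70.9) = 0.304·1970·(70.9 − 27.8)
27.54 c = 25812  ⇒  c ≈ 937.1 J/(kg·°C)

c ≈ 937 J/(kg·°C)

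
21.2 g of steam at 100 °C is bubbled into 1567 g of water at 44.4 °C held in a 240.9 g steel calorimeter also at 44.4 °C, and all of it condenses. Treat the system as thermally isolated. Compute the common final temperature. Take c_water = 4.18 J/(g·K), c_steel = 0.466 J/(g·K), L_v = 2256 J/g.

T_f ≈ 52.2 °C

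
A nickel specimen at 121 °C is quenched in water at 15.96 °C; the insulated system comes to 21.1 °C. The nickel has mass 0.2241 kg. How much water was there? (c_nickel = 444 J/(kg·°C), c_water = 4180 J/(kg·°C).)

m ≈ 0.463 kg

Heat lost by the nickel = heat gained by the water:
0.2241·444·(121 − 21.1) = m·4180·(21.1 − 15.96)
21485 m = 9940.1  ⇒  m ≈ 0.4626 kg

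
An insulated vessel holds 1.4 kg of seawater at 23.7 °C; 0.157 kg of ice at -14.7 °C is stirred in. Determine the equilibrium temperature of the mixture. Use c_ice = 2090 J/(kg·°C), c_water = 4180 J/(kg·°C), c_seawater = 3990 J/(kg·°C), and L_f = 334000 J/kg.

Net heat exchanged in the isolated system is zero:
ice -14.7→0 °C: 0.157·2090·14.7 = 4823.5; melt ice: 0.157·334000 = 52438; warm the meltwater: 656.26 T; seawater: 5586(T − 23.7)
6242.3 T = 132388 − 57262 = 75127
T ≈ 12.04 °C — above 0 °C, consistent with complete melting.

T_f ≈ 12.0 °C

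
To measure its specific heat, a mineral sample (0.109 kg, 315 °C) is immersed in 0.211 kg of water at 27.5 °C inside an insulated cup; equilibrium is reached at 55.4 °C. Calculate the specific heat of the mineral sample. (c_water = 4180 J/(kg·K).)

c ≈ 870 J/(kg·K)

Energy conservation, ΣQ = 0:
0.109·c·(55.4 − 315) + 0.211·4180·(55.4 − 27.5) = 0
-28.3 c = -24607
c = -24607/-28.3 ≈ 869.6 J/(kg·K)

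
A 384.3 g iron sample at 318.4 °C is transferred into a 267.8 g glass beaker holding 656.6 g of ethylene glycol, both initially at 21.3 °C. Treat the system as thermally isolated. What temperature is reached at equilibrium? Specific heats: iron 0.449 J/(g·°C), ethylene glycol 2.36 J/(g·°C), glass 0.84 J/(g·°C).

T_f ≈ 47.6 °C

Setting the total heat transfer to zero:
384.3*0.449*(T − 318.4) + 656.6*2.36*(T − 21.3) + 267.8*0.84*(T − 21.3) = 0
1947.1 T = 92738
T ≈ 47.63 °C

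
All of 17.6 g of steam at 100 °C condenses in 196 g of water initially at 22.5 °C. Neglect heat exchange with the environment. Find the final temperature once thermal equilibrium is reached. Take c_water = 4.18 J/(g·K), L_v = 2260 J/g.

T_f ≈ 73.4 °C

Heat gained plus heat lost sum to zero:
steam→water at 100 °C releases m L_v = 17.6×2260 = 39776
  condensed water 100 °C→T: 73.57(T − 100)
  water warms: 196×4.18×(T − 22.5) = 819.28(T − 22.5)
892.85 T = 39776 + 7356.8 + 18434 = 65567
T ≈ 73.44 °C (< 100 °C, so full condensation is consistent).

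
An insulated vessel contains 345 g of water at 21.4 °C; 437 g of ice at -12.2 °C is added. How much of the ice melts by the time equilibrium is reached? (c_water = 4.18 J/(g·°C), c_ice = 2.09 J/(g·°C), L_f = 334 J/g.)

Water can give up m c ΔT = 345·4.18·21.4 = 30861 J before reaching 0 °C.
Warming the ice to 0 °C takes 437·2.09·12.2 = 11143 J, leaving 19718 J for melting.
Melting all 437 g of ice would need 437·334 = 145958 J.
Since 19718 < 145958 J, not all the ice melts; equilibrium is at 0 °C.
Mass melted = 19718/334 ≈ 59.04 g.

m_melted ≈ 59 g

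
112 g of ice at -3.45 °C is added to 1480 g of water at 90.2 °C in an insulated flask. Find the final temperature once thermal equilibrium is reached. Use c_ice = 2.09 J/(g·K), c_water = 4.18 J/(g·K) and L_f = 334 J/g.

T_f ≈ 78.1 °C

Net heat exchanged in the isolated system is zero:
warm ice to 0 °C: 112·2.09·(0 − (-3.45)) = 807.58
  latent heat to melt: 112·334 = 37408
  warm the meltwater: 468.16 T
  water: 6186.4(T − 90.2)
6654.6 T = 558013 − 38216 = 519798
T ≈ 78.11 °C — above 0 °C, consistent with complete melting.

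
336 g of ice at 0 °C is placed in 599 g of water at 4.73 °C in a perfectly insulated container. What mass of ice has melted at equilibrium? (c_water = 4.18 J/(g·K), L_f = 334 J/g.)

m_melted ≈ 35.5 g

Water can give up m c ΔT = 599·4.18·4.73 = 11843 J before reaching 0 °C.
To melt every bit of ice: 336·334 = 112224 J.
11843 J < 112224 J, so only part of the ice melts and the system sits at 0 °C.
m_melt = 11843 / L_f = 35.46 g.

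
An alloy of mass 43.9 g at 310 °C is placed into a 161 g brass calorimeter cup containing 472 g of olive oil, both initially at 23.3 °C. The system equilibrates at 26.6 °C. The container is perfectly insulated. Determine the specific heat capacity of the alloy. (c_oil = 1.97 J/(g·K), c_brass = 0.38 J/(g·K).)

c ≈ 0.263 J/(g·K)

Net heat exchanged in the isolated system is zero:
43.9·c·(26.6 − 310) + 472·1.97·(26.6 − 23.3) + 161·0.38·(26.6 − 23.3) = 0
-12441 c = -3270.4
c = -3270.4/-12441 ≈ 0.2629 J/(g·K)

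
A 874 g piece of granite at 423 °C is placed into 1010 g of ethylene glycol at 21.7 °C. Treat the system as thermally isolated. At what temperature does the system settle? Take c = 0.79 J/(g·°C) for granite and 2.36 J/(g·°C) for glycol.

T_f ≈ 111.8 °C

Heat lost by the granite equals heat gained by the glycol:
874*0.79*(423 − T) = 1010*2.36*(T − 21.7)
690.46(423 − T) = 2383.6(T − 21.7)
3074.1 T = 343789  ⇒  T ≈ 111.84 °C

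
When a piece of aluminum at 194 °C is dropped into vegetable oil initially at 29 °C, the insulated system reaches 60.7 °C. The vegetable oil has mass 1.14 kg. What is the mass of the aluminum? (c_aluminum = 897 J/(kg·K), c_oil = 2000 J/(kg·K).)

m ≈ 0.604 kg

Taking heat into each body as positive, Σ m c ΔT = 0:
m·897·(60.7 − 194) + 1.14·2000·(60.7 − 29) = 0
-119570 m = -72276
m = -72276/-119570 ≈ 0.6045 kg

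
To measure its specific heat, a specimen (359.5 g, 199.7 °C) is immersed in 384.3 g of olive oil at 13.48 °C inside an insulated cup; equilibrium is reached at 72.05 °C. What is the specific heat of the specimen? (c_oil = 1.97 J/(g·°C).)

Conservation of energy gives ΣQ = 0:
359.5×c×(72.05 − 199.7) + 384.3×1.97×(72.05 − 13.48) = 0
-45890 c = -44342
c = -44342/-45890 ≈ 0.9663 J/(g·°C)

c ≈ 0.966 J/(g·°C)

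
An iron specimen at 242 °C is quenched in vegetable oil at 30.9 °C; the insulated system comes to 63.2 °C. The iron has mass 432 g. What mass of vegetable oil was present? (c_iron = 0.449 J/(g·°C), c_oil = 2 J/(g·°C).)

Energy conservation, ΣQ = 0:
432·0.449·(63.2 − 242) + m·2·(63.2 − 30.9) = 0
64.6 m = 34681
m = 34681/64.6 ≈ 536.9 g

m ≈ 537 g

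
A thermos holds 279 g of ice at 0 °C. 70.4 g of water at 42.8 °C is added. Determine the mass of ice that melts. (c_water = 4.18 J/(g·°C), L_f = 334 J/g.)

m_melted ≈ 37.7 g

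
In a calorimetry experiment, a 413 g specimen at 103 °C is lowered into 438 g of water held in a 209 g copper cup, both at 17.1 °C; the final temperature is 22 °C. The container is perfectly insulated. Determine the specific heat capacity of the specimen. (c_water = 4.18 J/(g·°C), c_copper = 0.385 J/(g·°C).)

c ≈ 0.28 J/(g·°C)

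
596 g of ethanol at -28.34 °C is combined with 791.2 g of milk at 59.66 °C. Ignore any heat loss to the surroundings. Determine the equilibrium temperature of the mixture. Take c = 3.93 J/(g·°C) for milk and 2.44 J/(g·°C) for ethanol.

T_f is the heat-capacity-weighted average of the initial temperatures:
T_f = (3109.4*59.66 + 1454.2*(-28.34)) / (3109.4 + 1454.2)
    = 144295 / 4563.7 ≈ 31.62 °C

T_f ≈ 31.6 °C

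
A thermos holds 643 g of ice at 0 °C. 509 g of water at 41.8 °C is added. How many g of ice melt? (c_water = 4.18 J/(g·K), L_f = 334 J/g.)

m_melted ≈ 266 g

Heat available from the water dropping to 0 °C: 509×4.18×41.8 = 88935 J.
Fully melting the ice requires m_ice L_f = 643×334 = 214762 J.
88935 J < 214762 J, so only part of the ice melts and the system sits at 0 °C.
m_melt = 88935 / L_f = 266.3 g.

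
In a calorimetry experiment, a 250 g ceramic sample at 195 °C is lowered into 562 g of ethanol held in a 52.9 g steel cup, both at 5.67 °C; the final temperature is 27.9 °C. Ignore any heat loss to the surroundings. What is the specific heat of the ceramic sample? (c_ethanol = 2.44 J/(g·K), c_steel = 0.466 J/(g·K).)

c ≈ 0.743 J/(g·K)

Taking heat into each body as positive, Σ m c ΔT = 0:
250·c·(27.9 − 195) + 562·2.44·(27.9 − 5.67) + 52.9·0.466·(27.9 − 5.67) = 0
-41775 c = -31032
c = -31032/-41775 ≈ 0.7428 J/(g·K)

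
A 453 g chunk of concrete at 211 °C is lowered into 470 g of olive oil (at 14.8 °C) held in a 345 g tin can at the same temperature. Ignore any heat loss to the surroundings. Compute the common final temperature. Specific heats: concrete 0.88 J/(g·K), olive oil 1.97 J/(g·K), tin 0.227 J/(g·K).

T_f ≈ 70.6 °C

T_f is the heat-capacity-weighted average of the initial temperatures:
T_f = (398.64·211 + 925.9·14.8 + 78.31·14.8) / (398.64 + 925.9 + 78.31)
    = 98975 / 1402.9 ≈ 70.55 °C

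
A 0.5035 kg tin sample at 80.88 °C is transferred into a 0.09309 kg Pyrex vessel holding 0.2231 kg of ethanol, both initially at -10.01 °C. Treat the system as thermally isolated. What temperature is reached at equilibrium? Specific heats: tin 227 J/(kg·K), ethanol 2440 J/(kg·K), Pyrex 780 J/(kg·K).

T_f ≈ 4.2 °C

Setting the total heat transfer to zero:
0.5035×227×(T − 80.88) + 0.2231×2440×(T − (-10.01)) + 0.09309×780×(T − (-10.01)) = 0
114.29(T − 80.88) + 544.36(T − (-10.01)) + 72.61(T − (-10.01)) = 0
(114.29 + 544.36 + 72.61) T = 114.29×80.88 + 544.36×(-10.01) + 72.61×(-10.01)
T = 3068.2 / 731.27 = 4.2 °C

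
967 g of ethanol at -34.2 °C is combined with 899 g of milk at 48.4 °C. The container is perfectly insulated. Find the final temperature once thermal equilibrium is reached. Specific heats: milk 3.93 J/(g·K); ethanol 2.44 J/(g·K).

T_f ≈ 15.3 °C

Let T be the final temperature. ΣQ_i = 0:
899×3.93×(T − 48.4) + 967×2.44×(T − (-34.2)) = 0
(3533.1 + 2359.5) T = 3533.1×48.4 + 2359.5×(-34.2)
T ≈ 15.33 °C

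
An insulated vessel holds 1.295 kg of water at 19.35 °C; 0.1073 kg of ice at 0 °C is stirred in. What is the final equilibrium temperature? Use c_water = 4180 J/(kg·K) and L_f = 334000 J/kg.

T_f ≈ 11.8 °C

Conservation of energy gives ΣQ = 0:
latent heat to melt: 0.1073×334000 = 35838
  warm the meltwater: 448.51 T
  water: 5413.1(T − 19.35)
5861.6 T = 104743 − 35838 = 68905
T ≈ 11.76 °C (positive, so assuming full melt was valid).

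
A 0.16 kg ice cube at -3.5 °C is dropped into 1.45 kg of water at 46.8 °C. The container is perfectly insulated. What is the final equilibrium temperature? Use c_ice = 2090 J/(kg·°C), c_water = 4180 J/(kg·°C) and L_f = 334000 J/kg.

Energy conservation, ΣQ = 0:
ice -3.5→0 °C: 0.16·2090·3.5 = 1170.4
  fusion: m_ice L_f = 0.16·334000 = 53440
  meltwater 0→T: 0.16·4180·T = 668.8 T
  water cools: 1.45·4180·(T − 46.8) = 6061(T − 46.8)
6729.8 T = 283655 − 54610 = 229044
T ≈ 34.03 °C. Since T > 0 °C, the all-ice-melts assumption holds.

T_f ≈ 34.0 °C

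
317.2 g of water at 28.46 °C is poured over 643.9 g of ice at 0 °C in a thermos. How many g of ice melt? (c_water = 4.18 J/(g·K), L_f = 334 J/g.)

Water can give up m c ΔT = 317.2·4.18·28.46 = 37735 J before reaching 0 °C.
Melting all 643.9 g of ice would need 643.9·334 = 215063 J.
37735 J < 215063 J, so only part of the ice melts and the system sits at 0 °C.
Mass melted = 37735/334 ≈ 113 g.

m_melted ≈ 113 g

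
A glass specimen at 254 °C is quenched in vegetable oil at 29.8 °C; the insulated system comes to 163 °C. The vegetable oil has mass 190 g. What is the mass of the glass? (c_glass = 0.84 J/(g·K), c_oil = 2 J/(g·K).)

m ≈ 662 g

Heat gained plus heat lost sum to zero:
m×0.84×(163 − 254) + 190×2×(163 − 29.8) = 0
-76.44 m = -50616
m = -50616/-76.44 ≈ 662.2 g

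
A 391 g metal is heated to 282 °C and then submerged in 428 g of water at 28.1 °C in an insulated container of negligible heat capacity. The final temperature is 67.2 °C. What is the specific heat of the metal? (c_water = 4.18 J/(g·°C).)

Net heat exchanged in the isolated system is zero:
391·c·(67.2 − 282) + 428·4.18·(67.2 − 28.1) = 0
-83987 c = -69951
c = -69951/-83987 ≈ 0.8329 J/(g·°C)

c ≈ 0.833 J/(g·°C)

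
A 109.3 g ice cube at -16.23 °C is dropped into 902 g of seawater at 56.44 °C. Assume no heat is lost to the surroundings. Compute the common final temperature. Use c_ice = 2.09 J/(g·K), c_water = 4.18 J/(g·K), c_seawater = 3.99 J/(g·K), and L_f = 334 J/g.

T_f ≈ 40.2 °C

Heat gained plus heat lost sum to zero:
ice -16.23→0 °C: 109.3×2.09×16.23 = 3707.5; melt ice: 109.3×334 = 36506; meltwater 0→T: 109.3×4.18×T = 456.87 T; seawater cools: 902×3.99×(T − 56.44) = 3599(T − 56.44)
4055.9 T = 203126 − 40214 = 162913
T ≈ 40.17 °C. Since T > 0 °C, the all-ice-melts assumption holds.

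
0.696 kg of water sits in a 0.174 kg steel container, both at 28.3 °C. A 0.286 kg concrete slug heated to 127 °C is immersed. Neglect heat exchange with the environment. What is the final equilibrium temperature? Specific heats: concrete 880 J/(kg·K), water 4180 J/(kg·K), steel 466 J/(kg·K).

Let T be the final temperature. ΣQ_i = 0:
0.286·880·(T − 127) + 0.696·4180·(T − 28.3) + 0.174·466·(T − 28.3) = 0
251.68(T − 127) + 2909.3(T − 28.3) + 81.08(T − 28.3) = 0
3242 T = 116591
T ≈ 35.96 °C

T_f ≈ 36.0 °C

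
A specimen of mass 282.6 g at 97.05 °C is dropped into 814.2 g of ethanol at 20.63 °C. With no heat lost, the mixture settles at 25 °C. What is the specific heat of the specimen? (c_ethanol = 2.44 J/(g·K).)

m_s c (T_s − T_f) = m_ethanol c_ethanol (T_f − T_0):
282.6·c·(97.05 − 25) = 814.2·2.44·(25 − 20.63)
20361 c = 8681.7  ⇒  c ≈ 0.4264 J/(g·K)

c ≈ 0.426 J/(g·K)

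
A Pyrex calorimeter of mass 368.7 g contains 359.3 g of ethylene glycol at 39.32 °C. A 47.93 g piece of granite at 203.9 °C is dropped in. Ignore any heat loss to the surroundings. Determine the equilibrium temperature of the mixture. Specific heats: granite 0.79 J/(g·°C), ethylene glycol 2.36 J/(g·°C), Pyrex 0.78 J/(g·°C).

T_f ≈ 44.6 °C

Let T be the final temperature. ΣQ_i = 0:
47.93·0.79·(T − 203.9) + 359.3·2.36·(T − 39.32) + 368.7·0.78·(T − 39.32) = 0
37.86(T − 203.9) + 847.95(T − 39.32) + 287.59(T − 39.32) = 0
1173.4 T = 52370
T = 52370/1173.4 ≈ 44.63 °C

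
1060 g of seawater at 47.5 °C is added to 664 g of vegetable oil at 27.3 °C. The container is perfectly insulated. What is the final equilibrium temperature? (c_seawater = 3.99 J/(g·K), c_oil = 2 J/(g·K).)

T_f ≈ 42.7 °C

Conservation of energy gives ΣQ = 0:
1060·3.99·(T − 47.5) + 664·2·(T − 27.3) = 0
4229.4(T − 47.5) + 1328(T − 27.3) = 0
(4229.4 + 1328) T = 4229.4·47.5 + 1328·27.3
T ≈ 42.67 °C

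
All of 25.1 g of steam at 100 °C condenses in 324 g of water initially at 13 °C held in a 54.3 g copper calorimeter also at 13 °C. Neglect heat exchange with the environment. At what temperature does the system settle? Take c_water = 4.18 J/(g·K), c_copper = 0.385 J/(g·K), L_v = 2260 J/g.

Let T be the final temperature. ΣQ_i = 0:
latent heat released on condensation: 25.1·2260 = 56726
  condensed water 100 °C→T: 104.92(T − 100)
  original water: 1354.3(T − 13)
  copper cup: 54.3·0.385·(T − 13) = 20.91(T − 13)
1480.1 T = 56726 + 10492 + 17878 = 85096
T ≈ 57.49 °C (< 100 °C, so full condensation is consistent).

T_f ≈ 57.5 °C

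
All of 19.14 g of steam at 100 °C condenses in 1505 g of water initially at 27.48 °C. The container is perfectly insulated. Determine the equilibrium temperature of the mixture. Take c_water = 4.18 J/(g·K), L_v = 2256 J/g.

Energy conservation, ΣQ = 0:
latent heat released on condensation: 19.14·2256 = 43180
  condensate cools 100→T: 19.14·4.18·(T − 100) = 80.01(T − 100)
  original water: 6290.9(T − 27.48)
6370.9 T = 43180 + 8000.5 + 172874 = 224054
T ≈ 35.17 °C — below 100 °C, confirming all the steam condensed.

T_f ≈ 35.2 °C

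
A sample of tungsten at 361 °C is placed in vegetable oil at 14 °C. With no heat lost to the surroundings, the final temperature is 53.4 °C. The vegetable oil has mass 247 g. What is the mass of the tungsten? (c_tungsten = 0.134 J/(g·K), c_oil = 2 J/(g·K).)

Net heat exchanged in the isolated system is zero:
m·0.134·(53.4 − 361) + 247·2·(53.4 − 14) = 0
-41.22 m = -19464
m = -19464/-41.22 ≈ 472.2 g

m ≈ 472 g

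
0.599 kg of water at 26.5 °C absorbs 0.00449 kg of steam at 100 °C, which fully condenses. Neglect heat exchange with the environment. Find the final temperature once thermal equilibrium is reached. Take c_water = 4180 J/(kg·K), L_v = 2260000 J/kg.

T_f ≈ 31.1 °C

Net heat exchanged in the isolated system is zero:
condense steam: −0.00449×2260000 = −10147
  condensed water 100 °C→T: 18.77(T − 100)
  water warms: 0.599×4180×(T − 26.5) = 2503.8(T − 26.5)
2522.6 T = 10147 + 1876.8 + 66351 = 78375
T ≈ 31.07 °C — below 100 °C, confirming all the steam condensed.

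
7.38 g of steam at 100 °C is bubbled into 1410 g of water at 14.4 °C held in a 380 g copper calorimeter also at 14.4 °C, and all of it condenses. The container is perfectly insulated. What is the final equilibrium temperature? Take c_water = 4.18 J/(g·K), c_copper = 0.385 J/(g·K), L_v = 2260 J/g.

T_f ≈ 17.6 °C

Taking heat into each body as positive, Σ m c ΔT = 0:
steam→water at 100 °C releases m L_v = 7.38×2260 = 16679; condensed water 100 °C→T: 30.85(T − 100); water warms: 1410×4.18×(T − 14.4) = 5893.8(T − 14.4); copper cup: 380×0.385×(T − 14.4) = 146.3(T − 14.4)
6070.9 T = 16679 + 3084.8 + 86977 = 106741
T ≈ 17.58 °C (< 100 °C, so full condensation is consistent).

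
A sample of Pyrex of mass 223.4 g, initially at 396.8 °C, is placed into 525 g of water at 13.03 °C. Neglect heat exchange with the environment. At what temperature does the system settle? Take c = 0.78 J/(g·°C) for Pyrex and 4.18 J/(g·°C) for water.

T_f ≈ 41.3 °C

T_f = Σ m_i c_i T_i / Σ m_i c_i:
T_f = (174.25*396.8 + 2194.5*13.03) / (174.25 + 2194.5)
    = 97738 / 2368.8 ≈ 41.26 °C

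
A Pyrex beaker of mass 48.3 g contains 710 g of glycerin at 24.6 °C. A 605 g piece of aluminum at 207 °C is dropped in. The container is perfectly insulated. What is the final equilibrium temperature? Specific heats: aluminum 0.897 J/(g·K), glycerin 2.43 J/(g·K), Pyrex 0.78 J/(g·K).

Energy conservation, ΣQ = 0:
605·0.897·(T − 207) + 710·2.43·(T − 24.6) + 48.3·0.78·(T − 24.6) = 0
542.69(T − 207) + 1725.3(T − 24.6) + 37.67(T − 24.6) = 0
(542.69 + 1725.3 + 37.67) T = 542.69·207 + 1725.3·24.6 + 37.67·24.6
T = 155705 / 2305.7 = 67.5 °C

T_f ≈ 67.5 °C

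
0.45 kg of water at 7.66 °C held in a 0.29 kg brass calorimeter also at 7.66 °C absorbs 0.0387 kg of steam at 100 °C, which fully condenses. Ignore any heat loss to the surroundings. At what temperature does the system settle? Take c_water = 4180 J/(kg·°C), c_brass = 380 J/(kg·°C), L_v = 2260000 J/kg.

T_f ≈ 55.2 °C

Conservation of energy gives ΣQ = 0:
steam→water at 100 °C releases m L_v = 0.0387·2260000 = 87462; condensate cools 100→T: 0.0387·4180·(T − 100) = 161.77(T − 100); original water: 1881(T − 7.66); brass cup: 0.29·380·(T − 7.66) = 110.2(T − 7.66)
2153 T = 87462 + 16177 + 15253 = 118891
T ≈ 55.22 °C — below 100 °C, confirming all the steam condensed.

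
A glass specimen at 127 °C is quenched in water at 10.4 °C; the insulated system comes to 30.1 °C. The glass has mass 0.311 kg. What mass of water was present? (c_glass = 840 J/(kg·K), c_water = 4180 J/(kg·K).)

m ≈ 0.307 kg

|Q_glass| = |Q_water|:
0.311×840×(127 − 30.1) = m×4180×(30.1 − 10.4)
82346 m = 25314  ⇒  m ≈ 0.3074 kg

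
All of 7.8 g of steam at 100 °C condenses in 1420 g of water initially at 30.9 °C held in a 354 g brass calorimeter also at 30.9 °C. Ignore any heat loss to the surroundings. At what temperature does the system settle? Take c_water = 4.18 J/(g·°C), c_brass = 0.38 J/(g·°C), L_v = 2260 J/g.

Energy balance with sensible and latent terms:
steam→water at 100 °C releases m L_v = 7.8×2260 = 17628; condensed water 100 °C→T: 32.6(T − 100); water warms: 1420×4.18×(T − 30.9) = 5935.6(T − 30.9); brass cup: 354×0.38×(T − 30.9) = 134.52(T − 30.9)
6102.7 T = 17628 + 3260.4 + 187567 = 208455
T ≈ 34.16 °C — below 100 °C, confirming all the steam condensed.

T_f ≈ 34.2 °C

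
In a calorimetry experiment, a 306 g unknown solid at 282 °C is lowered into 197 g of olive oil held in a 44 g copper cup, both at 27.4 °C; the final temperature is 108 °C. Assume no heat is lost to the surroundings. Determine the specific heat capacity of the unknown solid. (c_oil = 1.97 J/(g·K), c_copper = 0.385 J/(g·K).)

c ≈ 0.613 J/(g·K)

Taking heat into each body as positive, Σ m c ΔT = 0:
306×c×(108 − 282) + 197×1.97×(108 − 27.4) + 44×0.385×(108 − 27.4) = 0
-53244 c = -32645
c = -32645/-53244 ≈ 0.6131 J/(g·K)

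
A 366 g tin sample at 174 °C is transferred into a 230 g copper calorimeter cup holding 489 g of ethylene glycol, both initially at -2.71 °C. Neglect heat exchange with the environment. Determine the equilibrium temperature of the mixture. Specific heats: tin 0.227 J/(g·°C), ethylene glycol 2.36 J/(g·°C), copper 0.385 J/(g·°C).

Conservation of energy gives ΣQ = 0:
366·0.227·(T − 174) + 489·2.36·(T − (-2.71)) + 230·0.385·(T − (-2.71)) = 0
(83.08 + 1154 + 88.55) T = 83.08·174 + 1154·(-2.71) + 88.55·(-2.71)
T = 11089/1325.7 ≈ 8.36 °C

T_f ≈ 8.4 °C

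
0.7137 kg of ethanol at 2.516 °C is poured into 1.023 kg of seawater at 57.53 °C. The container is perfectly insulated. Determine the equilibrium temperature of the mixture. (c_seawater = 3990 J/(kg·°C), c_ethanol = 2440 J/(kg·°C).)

Heat gained plus heat lost sum to zero:
1.023×3990×(T − 57.53) + 0.7137×2440×(T − 2.516) = 0
4081.8(T − 57.53) + 1741.4(T − 2.516) = 0
(4081.8 + 1741.4) T = 4081.8×57.53 + 1741.4×2.516
T = 239206/5823.2 ≈ 41.08 °C

T_f ≈ 41.1 °C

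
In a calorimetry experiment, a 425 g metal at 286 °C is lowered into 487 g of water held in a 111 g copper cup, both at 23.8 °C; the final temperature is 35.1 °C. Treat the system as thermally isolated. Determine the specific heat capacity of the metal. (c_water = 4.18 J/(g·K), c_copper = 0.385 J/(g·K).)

c ≈ 0.22 J/(g·K)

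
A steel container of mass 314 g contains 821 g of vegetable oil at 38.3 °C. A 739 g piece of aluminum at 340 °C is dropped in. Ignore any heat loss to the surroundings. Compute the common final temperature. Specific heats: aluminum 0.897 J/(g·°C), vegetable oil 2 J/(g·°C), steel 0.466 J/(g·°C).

T_f ≈ 119.9 °C

Setting the total heat transfer to zero:
739*0.897*(T − 340) + 821*2*(T − 38.3) + 314*0.466*(T − 38.3) = 0
662.88(T − 340) + 1642(T − 38.3) + 146.32(T − 38.3) = 0
2451.2 T = 293873
T = 293873/2451.2 ≈ 119.89 °C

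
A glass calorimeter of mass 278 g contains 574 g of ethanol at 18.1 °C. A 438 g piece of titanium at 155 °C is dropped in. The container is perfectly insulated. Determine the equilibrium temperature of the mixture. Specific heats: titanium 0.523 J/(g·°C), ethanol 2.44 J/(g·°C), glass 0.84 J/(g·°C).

T_f ≈ 34.9 °C

Conservation of energy gives ΣQ = 0:
438*0.523*(T − 155) + 574*2.44*(T − 18.1) + 278*0.84*(T − 18.1) = 0
229.07(T − 155) + 1400.6(T − 18.1) + 233.52(T − 18.1) = 0
(229.07 + 1400.6 + 233.52) T = 229.07*155 + 1400.6*18.1 + 233.52*18.1
T ≈ 34.93 °C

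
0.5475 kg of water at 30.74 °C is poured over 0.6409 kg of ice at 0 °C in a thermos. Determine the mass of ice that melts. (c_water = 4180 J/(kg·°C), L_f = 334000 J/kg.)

m_melted ≈ 0.211 kg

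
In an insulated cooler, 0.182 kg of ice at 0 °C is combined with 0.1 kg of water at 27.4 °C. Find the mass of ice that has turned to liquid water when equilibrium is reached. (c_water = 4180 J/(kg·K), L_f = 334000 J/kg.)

Water can give up m c ΔT = 0.1×4180×27.4 = 11453 J before reaching 0 °C.
To melt every bit of ice: 0.182×334000 = 60788 J.
That's not enough to melt it all — equilibrium is at 0 °C with ice remaining.
m_melted×334000 = 11453  ⇒  m_melted ≈ 0.03429 kg.

m_melted ≈ 0.0343 kg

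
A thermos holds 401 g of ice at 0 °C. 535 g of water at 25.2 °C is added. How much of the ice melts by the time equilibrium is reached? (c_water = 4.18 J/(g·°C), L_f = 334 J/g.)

Cooling the water to 0 °C releases 535·4.18·25.2 = 56355 J.
Fully melting the ice requires m_ice L_f = 401·334 = 133934 J.
Since 56355 < 133934 J, not all the ice melts; equilibrium is at 0 °C.
m_melted·334 = 56355  ⇒  m_melted ≈ 168.7 g.

m_melted ≈ 169 g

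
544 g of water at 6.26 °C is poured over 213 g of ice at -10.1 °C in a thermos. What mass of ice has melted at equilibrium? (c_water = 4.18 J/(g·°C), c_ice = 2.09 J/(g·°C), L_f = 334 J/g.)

Water can give up m c ΔT = 544×4.18×6.26 = 14235 J before reaching 0 °C.
Of that, 213×2.09×10.1 = 4496.2 J goes to bring the ice to 0 °C, leaving 9738.5 J.
To melt every bit of ice: 213×334 = 71142 J.
Since 9738.5 < 71142 J, not all the ice melts; equilibrium is at 0 °C.
m_melted×334 = 9738.5  ⇒  m_melted ≈ 29.16 g.

m_melted ≈ 29.2 g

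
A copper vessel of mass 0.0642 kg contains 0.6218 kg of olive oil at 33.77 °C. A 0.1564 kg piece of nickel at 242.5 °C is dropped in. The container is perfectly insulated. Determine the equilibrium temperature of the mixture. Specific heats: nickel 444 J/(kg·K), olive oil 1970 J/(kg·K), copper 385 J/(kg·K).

T_f ≈ 44.8 °C

Conservation of energy gives ΣQ = 0:
0.1564*444*(T − 242.5) + 0.6218*1970*(T − 33.77) + 0.0642*385*(T − 33.77) = 0
1319.1 T = 59041
T = 59041/1319.1 ≈ 44.76 °C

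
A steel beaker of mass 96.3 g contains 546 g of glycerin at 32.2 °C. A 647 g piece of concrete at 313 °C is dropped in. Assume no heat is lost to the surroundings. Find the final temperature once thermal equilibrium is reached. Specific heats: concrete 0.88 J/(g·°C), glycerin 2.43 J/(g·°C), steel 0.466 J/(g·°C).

T_f ≈ 114.6 °C

T_f is the heat-capacity-weighted average of the initial temperatures:
T_f = (569.36*313 + 1326.8*32.2 + 44.88*32.2) / (569.36 + 1326.8 + 44.88)
    = 222377 / 1941 ≈ 114.57 °C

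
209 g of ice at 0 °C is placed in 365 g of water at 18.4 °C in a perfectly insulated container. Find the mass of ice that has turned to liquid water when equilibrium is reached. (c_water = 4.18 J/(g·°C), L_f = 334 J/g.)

m_melted ≈ 84.1 g

Cooling the water to 0 °C releases 365×4.18×18.4 = 28073 J.
Fully melting the ice requires m_ice L_f = 209×334 = 69806 J.
Since 28073 < 69806 J, not all the ice melts; equilibrium is at 0 °C.
m_melt = 28073 / L_f = 84.05 g.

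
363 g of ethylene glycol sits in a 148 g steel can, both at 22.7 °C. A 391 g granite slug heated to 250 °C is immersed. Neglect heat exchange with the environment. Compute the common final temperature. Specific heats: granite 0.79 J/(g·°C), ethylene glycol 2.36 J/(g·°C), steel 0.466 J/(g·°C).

T_f ≈ 79.6 °C

Heat gained plus heat lost sum to zero:
391*0.79*(T − 250) + 363*2.36*(T − 22.7) + 148*0.466*(T − 22.7) = 0
(308.89 + 856.68 + 68.97) T = 308.89*250 + 856.68*22.7 + 68.97*22.7
T = 98235/1234.5 ≈ 79.57 °C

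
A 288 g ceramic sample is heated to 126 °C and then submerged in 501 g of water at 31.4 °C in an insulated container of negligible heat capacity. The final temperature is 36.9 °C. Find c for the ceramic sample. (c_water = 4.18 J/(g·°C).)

c ≈ 0.449 J/(g·°C)

Heat gained plus heat lost sum to zero:
288×c×(36.9 − 126) + 501×4.18×(36.9 − 31.4) = 0
-25661 c = -11518
c = -11518/-25661 ≈ 0.4489 J/(g·°C)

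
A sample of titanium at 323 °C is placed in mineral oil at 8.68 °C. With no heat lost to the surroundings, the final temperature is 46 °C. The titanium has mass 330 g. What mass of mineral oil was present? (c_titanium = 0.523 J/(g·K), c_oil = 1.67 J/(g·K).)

m ≈ 767 g

Conservation of energy gives ΣQ = 0:
330×0.523×(46 − 323) + m×1.67×(46 − 8.68) = 0
62.32 m = 47807
m = 47807/62.32 ≈ 767.1 g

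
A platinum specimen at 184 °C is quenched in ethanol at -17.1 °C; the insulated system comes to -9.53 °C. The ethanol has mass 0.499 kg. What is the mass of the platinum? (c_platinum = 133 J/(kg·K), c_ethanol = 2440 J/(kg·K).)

|Q_platinum| = |Q_ethanol|:
m×133×(184 − -9.53) = 0.499×2440×(-9.53 − (-17.1))
25739 m = 9216.9  ⇒  m ≈ 0.3581 kg

m ≈ 0.358 kg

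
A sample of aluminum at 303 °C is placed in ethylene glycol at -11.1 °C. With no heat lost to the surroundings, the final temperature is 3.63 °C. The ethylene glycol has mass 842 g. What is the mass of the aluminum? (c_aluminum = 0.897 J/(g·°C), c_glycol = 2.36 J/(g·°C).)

m ≈ 109 g

|Q_aluminum| = |Q_glycol|:
m·0.897·(303 − 3.63) = 842·2.36·(3.63 − (-11.1))
268.53 m = 29270  ⇒  m ≈ 109 g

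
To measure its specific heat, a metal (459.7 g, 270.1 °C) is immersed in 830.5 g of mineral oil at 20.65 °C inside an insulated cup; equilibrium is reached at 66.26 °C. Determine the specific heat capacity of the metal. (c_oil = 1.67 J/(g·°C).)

c ≈ 0.675 J/(g·°C)

m_s c (T_s − T_f) = m_oil c_oil (T_f − T_0):
459.7·c·(270.1 − 66.26) = 830.5·1.67·(66.26 − 20.65)
93705 c = 63258  ⇒  c ≈ 0.6751 J/(g·°C)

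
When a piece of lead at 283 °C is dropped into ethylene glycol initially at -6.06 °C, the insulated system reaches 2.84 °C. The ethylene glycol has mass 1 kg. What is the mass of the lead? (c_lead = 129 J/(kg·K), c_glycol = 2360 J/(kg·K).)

m ≈ 0.581 kg

Heat gained plus heat lost sum to zero:
m×129×(2.84 − 283) + 1×2360×(2.84 − (-6.06)) = 0
-36141 m = -21004
m = -21004/-36141 ≈ 0.5812 kg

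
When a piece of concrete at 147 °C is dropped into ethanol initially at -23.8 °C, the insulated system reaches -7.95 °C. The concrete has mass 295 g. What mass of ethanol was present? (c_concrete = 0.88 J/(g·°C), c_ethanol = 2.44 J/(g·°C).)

m ≈ 1040 g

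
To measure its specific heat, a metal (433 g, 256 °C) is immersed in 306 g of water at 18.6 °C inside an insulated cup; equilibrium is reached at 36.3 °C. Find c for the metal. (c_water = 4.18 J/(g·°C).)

c ≈ 0.238 J/(g·°C)

Conservation of energy gives ΣQ = 0:
433·c·(36.3 − 256) + 306·4.18·(36.3 − 18.6) = 0
-95130 c = -22640
c = -22640/-95130 ≈ 0.238 J/(g·°C)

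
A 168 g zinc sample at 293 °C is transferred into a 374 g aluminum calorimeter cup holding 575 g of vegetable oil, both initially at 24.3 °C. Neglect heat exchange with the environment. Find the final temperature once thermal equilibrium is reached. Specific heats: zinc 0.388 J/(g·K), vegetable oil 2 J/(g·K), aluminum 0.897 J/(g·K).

Energy conservation, ΣQ = 0:
168*0.388*(T − 293) + 575*2*(T − 24.3) + 374*0.897*(T − 24.3) = 0
65.18(T − 293) + 1150(T − 24.3) + 335.48(T − 24.3) = 0
1550.7 T = 55196
T = 55196 / 1550.7 = 35.6 °C

T_f ≈ 35.6 °C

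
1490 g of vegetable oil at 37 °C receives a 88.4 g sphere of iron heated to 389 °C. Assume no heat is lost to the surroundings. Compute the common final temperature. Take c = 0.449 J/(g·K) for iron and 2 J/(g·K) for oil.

T_f ≈ 41.6 °C

Energy conservation, ΣQ = 0:
88.4*0.449*(T − 389) + 1490*2*(T − 37) = 0
(39.69 + 2980) T = 39.69*389 + 2980*37
T = 125700/3019.7 ≈ 41.63 °C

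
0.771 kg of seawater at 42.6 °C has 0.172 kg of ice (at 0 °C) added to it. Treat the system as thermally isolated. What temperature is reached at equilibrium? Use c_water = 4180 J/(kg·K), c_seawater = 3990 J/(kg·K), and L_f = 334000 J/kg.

Setting the total heat transfer to zero:
latent heat to melt: 0.172·334000 = 57448
  warm the meltwater: 718.96 T
  seawater cools: 0.771·3990·(T − 42.6) = 3076.3(T − 42.6)
3795.2 T = 131050 − 57448 = 73602
T ≈ 19.39 °C. Since T > 0 °C, the all-ice-melts assumption holds.

T_f ≈ 19.4 °C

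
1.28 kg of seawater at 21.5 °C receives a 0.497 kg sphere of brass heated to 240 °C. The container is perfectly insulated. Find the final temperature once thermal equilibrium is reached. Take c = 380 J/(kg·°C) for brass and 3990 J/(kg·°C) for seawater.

T_f ≈ 29.3 °C

With ΣQ=0 the equilibrium temperature is the m·c-weighted mean:
T_f = (188.86*240 + 5107.2*21.5) / (188.86 + 5107.2)
    = 155131 / 5296.1 ≈ 29.29 °C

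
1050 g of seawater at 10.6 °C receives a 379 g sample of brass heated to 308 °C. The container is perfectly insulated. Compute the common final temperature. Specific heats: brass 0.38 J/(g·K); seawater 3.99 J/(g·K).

Let T be the final temperature. ΣQ_i = 0:
379·0.38·(T − 308) + 1050·3.99·(T − 10.6) = 0
144.02(T − 308) + 4189.5(T − 10.6) = 0
4333.5 T = 88767
T ≈ 20.48 °C

T_f ≈ 20.5 °C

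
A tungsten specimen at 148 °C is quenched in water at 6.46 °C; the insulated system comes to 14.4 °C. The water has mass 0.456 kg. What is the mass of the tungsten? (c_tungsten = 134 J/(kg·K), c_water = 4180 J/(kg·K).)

m ≈ 0.845 kg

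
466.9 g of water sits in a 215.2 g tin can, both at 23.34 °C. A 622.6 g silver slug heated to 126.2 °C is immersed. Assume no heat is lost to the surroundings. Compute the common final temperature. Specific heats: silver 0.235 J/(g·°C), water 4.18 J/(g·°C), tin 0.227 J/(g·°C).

Taking heat into each body as positive, Σ m c ΔT = 0:
622.6*0.235*(T − 126.2) + 466.9*4.18*(T − 23.34) + 215.2*0.227*(T − 23.34) = 0
146.31(T − 126.2) + 1951.6(T − 23.34) + 48.85(T − 23.34) = 0
(146.31 + 1951.6 + 48.85) T = 146.31*126.2 + 1951.6*23.34 + 48.85*23.34
T = 65156/2146.8 ≈ 30.35 °C

T_f ≈ 30.4 °C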